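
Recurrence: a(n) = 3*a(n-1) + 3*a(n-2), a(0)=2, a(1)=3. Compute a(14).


Build bottom-up:
...a(12)=8819442, a(13)=33437043, a(14)=3*33437043+3*8819442=126769455


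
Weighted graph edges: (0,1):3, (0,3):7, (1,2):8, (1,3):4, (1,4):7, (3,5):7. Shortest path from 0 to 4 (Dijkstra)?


Dijkstra from 0:
Distances: {0: 0, 1: 3, 2: 11, 3: 7, 4: 10, 5: 14}
Shortest distance to 4 = 10, path = [0, 1, 4]


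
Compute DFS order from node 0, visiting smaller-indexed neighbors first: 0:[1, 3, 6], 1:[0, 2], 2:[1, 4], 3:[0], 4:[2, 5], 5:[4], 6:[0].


DFS stack-based: start with [0]
Visit order: [0, 1, 2, 4, 5, 3, 6]


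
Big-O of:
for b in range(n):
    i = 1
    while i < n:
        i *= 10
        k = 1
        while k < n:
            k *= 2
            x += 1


Per nesting level: O(n) * O(log n) * O(log n) = O(n (log n)^2)
Complexity: O(n (log n)^2)


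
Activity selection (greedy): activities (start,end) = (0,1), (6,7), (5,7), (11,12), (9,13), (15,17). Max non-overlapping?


Greedy: pick earliest-ending, then skip overlaps.
Selected (4 activities): [(0, 1), (6, 7), (11, 12), (15, 17)]


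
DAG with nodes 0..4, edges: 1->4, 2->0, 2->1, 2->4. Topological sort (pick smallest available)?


Kahn's algorithm, process smallest node first
Order: [2, 0, 1, 3, 4]


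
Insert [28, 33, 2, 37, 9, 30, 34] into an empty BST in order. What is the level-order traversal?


Root = 28; build tree by BST insertion.
Level-Order traversal: [28, 2, 33, 9, 30, 37, 34]


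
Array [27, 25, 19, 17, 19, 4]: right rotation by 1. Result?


Right rotate by 1: [4, 27, 25, 19, 17, 19]


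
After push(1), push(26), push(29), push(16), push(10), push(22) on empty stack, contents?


push(1) -> [1]
push(26) -> [1, 26]
push(29) -> [1, 26, 29]
push(16) -> [1, 26, 29, 16]
push(10) -> [1, 26, 29, 16, 10]
push(22) -> [1, 26, 29, 16, 10, 22]
Final stack (bottom to top): [1, 26, 29, 16, 10, 22]


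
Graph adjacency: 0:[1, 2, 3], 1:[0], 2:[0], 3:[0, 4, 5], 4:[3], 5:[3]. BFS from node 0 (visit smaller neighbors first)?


BFS queue: start with [0]
Visit order: [0, 1, 2, 3, 4, 5]


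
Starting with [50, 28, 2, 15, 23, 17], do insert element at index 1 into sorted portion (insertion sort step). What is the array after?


After one pass: [28, 50, 2, 15, 23, 17]


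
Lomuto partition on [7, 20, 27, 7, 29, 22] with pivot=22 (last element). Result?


Elements <= 22 go left of pivot.
Result: [7, 20, 7, 22, 29, 27], pivot at index 3


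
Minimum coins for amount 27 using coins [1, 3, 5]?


dp[0]=0; dp[i]=1+min(dp[i-c] for c in coins)
...dp[22]=6, dp[23]=5, dp[24]=6, dp[25]=5, dp[26]=6, dp[27]=7
Minimum coins for 27 = 7


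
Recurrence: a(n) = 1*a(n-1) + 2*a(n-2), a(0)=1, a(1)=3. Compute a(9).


Build bottom-up:
...a(7)=171, a(8)=341, a(9)=1*341+2*171=683


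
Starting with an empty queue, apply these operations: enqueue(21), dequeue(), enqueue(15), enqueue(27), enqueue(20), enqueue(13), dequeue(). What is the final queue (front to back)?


enqueue(21) -> [21]
dequeue() returns 21 -> []
enqueue(15) -> [15]
enqueue(27) -> [15, 27]
enqueue(20) -> [15, 27, 20]
enqueue(13) -> [15, 27, 20, 13]
dequeue() returns 15 -> [27, 20, 13]
Final queue (front to back): [27, 20, 13]


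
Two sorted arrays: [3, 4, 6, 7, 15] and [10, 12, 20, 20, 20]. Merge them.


Compare heads, take smaller each step.
Merged: [3, 4, 6, 7, 10, 12, 15, 20, 20, 20]


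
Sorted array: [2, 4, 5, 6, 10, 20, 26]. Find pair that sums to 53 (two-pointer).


Two pointers: lo=0, hi=6
No pair sums to 53


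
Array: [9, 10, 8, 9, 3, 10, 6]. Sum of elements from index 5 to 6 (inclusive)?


Prefix sums: [0, 9, 19, 27, 36, 39, 49, 55]
Sum[5..6] = prefix[7] - prefix[5] = 55 - 39 = 16


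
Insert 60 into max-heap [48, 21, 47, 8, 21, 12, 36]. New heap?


Append 60: [48, 21, 47, 8, 21, 12, 36, 60]
Bubble up: swap idx 7(60) with idx 3(8); swap idx 3(60) with idx 1(21); swap idx 1(60) with idx 0(48)
Result: [60, 48, 47, 21, 21, 12, 36, 8]


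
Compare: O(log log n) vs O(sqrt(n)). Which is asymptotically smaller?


double-logarithmic grows slower than sublinear
O(log log n) is asymptotically smaller; O(sqrt(n)) grows faster


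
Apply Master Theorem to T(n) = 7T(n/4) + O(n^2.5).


a=7, b=4, c=2.5. log_4(7)=1.404 < c=2.5. Case 3: O(n^c) = O(n^2.500)
Complexity: O(n^2.500)


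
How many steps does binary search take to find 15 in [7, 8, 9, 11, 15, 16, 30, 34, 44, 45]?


Search for 15:
[0,9] mid=4 arr[4]=15
Total: 1 comparisons


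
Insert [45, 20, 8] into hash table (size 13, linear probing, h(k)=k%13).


Insertions: 45->slot 6; 20->slot 7; 8->slot 8
Table: [None, None, None, None, None, None, 45, 20, 8, None, None, None, None]


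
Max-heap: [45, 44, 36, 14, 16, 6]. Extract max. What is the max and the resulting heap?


Max = 45
Replace root with last, heapify down
Resulting heap: [44, 16, 36, 14, 6]


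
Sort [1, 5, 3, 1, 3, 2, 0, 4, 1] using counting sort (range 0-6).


Count array: [1, 3, 1, 2, 1, 1, 0]
Reconstruct: [0, 1, 1, 1, 2, 3, 3, 4, 5]


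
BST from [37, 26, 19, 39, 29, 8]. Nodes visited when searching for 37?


BST root = 37
Search for 37: compare at each node
Path: [37]


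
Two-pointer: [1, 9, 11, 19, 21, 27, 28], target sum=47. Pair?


Two pointers: lo=0, hi=6
Found pair: (19, 28) summing to 47


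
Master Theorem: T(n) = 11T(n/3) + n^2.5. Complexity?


a=11, b=3, c=2.5. log_3(11)=2.183 < c=2.5. Case 3: O(n^c) = O(n^2.500)
Complexity: O(n^2.500)


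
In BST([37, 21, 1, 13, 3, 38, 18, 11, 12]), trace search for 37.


BST root = 37
Search for 37: compare at each node
Path: [37]


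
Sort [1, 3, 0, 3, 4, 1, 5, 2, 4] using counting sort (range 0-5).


Count array: [1, 2, 1, 2, 2, 1]
Reconstruct: [0, 1, 1, 2, 3, 3, 4, 4, 5]


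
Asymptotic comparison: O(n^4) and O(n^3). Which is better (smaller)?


cubic grows slower than quartic
O(n^3) is asymptotically smaller; O(n^4) grows faster


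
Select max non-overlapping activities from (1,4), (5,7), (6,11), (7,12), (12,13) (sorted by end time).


Greedy: pick earliest-ending, then skip overlaps.
Selected (4 activities): [(1, 4), (5, 7), (7, 12), (12, 13)]


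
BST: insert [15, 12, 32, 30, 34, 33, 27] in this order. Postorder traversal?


Root = 15; build tree by BST insertion.
Postorder traversal: [12, 27, 30, 33, 34, 32, 15]


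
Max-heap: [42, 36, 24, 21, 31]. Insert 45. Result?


Append 45: [42, 36, 24, 21, 31, 45]
Bubble up: swap idx 5(45) with idx 2(24); swap idx 2(45) with idx 0(42)
Result: [45, 36, 42, 21, 31, 24]


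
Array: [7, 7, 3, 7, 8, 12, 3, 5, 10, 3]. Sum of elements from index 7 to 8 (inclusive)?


Prefix sums: [0, 7, 14, 17, 24, 32, 44, 47, 52, 62, 65]
Sum[7..8] = prefix[9] - prefix[7] = 62 - 47 = 15


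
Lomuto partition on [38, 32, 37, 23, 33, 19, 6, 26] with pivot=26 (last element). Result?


Elements <= 26 go left of pivot.
Result: [23, 19, 6, 26, 33, 32, 37, 38], pivot at index 3


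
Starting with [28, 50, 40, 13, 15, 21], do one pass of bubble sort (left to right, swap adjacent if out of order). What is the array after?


After one pass: [28, 40, 13, 15, 21, 50]


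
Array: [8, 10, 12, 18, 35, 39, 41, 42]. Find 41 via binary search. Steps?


Search for 41:
[0,7] mid=3 arr[3]=18
[4,7] mid=5 arr[5]=39
[6,7] mid=6 arr[6]=41
Total: 3 comparisons


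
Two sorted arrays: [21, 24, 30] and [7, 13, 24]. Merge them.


Compare heads, take smaller each step.
Merged: [7, 13, 21, 24, 24, 30]


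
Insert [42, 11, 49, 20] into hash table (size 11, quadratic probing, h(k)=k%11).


Insertions: 42->slot 9; 11->slot 0; 49->slot 5; 20->slot 10
Table: [11, None, None, None, None, 49, None, None, None, 42, 20]


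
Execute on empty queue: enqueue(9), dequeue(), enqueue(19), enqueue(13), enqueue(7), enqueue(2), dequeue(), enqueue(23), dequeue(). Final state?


enqueue(9) -> [9]
dequeue() returns 9 -> []
enqueue(19) -> [19]
enqueue(13) -> [19, 13]
enqueue(7) -> [19, 13, 7]
enqueue(2) -> [19, 13, 7, 2]
dequeue() returns 19 -> [13, 7, 2]
enqueue(23) -> [13, 7, 2, 23]
dequeue() returns 13 -> [7, 2, 23]
Final queue (front to back): [7, 2, 23]


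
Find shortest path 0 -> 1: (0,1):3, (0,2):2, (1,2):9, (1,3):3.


Dijkstra from 0:
Distances: {0: 0, 1: 3, 2: 2, 3: 6}
Shortest distance to 1 = 3, path = [0, 1]


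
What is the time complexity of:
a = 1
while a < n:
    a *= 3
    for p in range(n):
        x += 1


Per nesting level: O(log n) * O(n) = O(n log n)
Complexity: O(n log n)


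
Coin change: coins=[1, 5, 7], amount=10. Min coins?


dp[0]=0; dp[i]=1+min(dp[i-c] for c in coins)
...dp[5]=1, dp[6]=2, dp[7]=1, dp[8]=2, dp[9]=3, dp[10]=2
Minimum coins for 10 = 2


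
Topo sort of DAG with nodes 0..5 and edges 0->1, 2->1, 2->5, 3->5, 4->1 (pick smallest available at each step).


Kahn's algorithm, process smallest node first
Order: [0, 2, 3, 4, 1, 5]


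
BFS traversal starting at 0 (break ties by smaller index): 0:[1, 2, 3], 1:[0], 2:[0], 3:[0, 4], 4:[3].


BFS queue: start with [0]
Visit order: [0, 1, 2, 3, 4]


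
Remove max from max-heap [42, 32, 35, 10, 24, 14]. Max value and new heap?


Max = 42
Replace root with last, heapify down
Resulting heap: [35, 32, 14, 10, 24]


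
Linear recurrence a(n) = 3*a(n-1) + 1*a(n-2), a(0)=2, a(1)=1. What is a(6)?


Build bottom-up:
...a(4)=53, a(5)=175, a(6)=3*175+1*53=578


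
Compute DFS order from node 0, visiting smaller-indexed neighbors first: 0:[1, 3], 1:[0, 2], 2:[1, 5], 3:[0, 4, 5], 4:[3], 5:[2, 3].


DFS stack-based: start with [0]
Visit order: [0, 1, 2, 5, 3, 4]


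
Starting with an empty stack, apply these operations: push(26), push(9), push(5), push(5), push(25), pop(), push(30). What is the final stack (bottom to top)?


push(26) -> [26]
push(9) -> [26, 9]
push(5) -> [26, 9, 5]
push(5) -> [26, 9, 5, 5]
push(25) -> [26, 9, 5, 5, 25]
pop() returns 25 -> [26, 9, 5, 5]
push(30) -> [26, 9, 5, 5, 30]
Final stack (bottom to top): [26, 9, 5, 5, 30]


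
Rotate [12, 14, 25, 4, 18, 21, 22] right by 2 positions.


Right rotate by 2: [21, 22, 12, 14, 25, 4, 18]


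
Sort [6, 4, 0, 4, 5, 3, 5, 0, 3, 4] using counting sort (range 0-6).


Count array: [2, 0, 0, 2, 3, 2, 1]
Reconstruct: [0, 0, 3, 3, 4, 4, 4, 5, 5, 6]


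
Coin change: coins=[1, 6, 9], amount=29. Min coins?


dp[0]=0; dp[i]=1+min(dp[i-c] for c in coins)
...dp[24]=3, dp[25]=4, dp[26]=5, dp[27]=3, dp[28]=4, dp[29]=5
Minimum coins for 29 = 5


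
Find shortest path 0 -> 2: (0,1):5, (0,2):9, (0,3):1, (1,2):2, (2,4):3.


Dijkstra from 0:
Distances: {0: 0, 1: 5, 2: 7, 3: 1, 4: 10}
Shortest distance to 2 = 7, path = [0, 1, 2]


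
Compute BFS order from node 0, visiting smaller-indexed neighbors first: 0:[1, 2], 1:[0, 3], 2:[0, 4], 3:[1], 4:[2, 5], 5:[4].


BFS queue: start with [0]
Visit order: [0, 1, 2, 3, 4, 5]


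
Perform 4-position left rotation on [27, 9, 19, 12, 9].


Left rotate by 4: [9, 27, 9, 19, 12]


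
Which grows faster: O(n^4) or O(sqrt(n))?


sublinear grows slower than quartic
O(sqrt(n)) is asymptotically smaller; O(n^4) grows faster


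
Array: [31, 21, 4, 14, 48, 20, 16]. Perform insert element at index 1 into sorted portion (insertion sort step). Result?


After one pass: [21, 31, 4, 14, 48, 20, 16]


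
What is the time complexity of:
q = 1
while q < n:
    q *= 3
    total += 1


Per nesting level: O(log n) = O(log n)
Complexity: O(log n)


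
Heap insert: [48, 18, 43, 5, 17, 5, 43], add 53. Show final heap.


Append 53: [48, 18, 43, 5, 17, 5, 43, 53]
Bubble up: swap idx 7(53) with idx 3(5); swap idx 3(53) with idx 1(18); swap idx 1(53) with idx 0(48)
Result: [53, 48, 43, 18, 17, 5, 43, 5]


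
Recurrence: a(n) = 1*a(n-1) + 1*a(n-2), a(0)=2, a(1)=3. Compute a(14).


Build bottom-up:
...a(12)=610, a(13)=987, a(14)=1*987+1*610=1597


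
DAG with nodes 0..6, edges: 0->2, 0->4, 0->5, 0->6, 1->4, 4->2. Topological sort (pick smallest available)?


Kahn's algorithm, process smallest node first
Order: [0, 1, 3, 4, 2, 5, 6]


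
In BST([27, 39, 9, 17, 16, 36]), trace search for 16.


BST root = 27
Search for 16: compare at each node
Path: [27, 9, 17, 16]


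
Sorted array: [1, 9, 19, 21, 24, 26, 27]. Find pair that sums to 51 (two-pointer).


Two pointers: lo=0, hi=6
Found pair: (24, 27) summing to 51


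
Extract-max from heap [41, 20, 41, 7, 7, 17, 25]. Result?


Max = 41
Replace root with last, heapify down
Resulting heap: [41, 20, 25, 7, 7, 17]


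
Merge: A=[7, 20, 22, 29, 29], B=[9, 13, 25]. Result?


Compare heads, take smaller each step.
Merged: [7, 9, 13, 20, 22, 25, 29, 29]


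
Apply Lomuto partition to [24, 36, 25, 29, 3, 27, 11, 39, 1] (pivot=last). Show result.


Elements <= 1 go left of pivot.
Result: [1, 36, 25, 29, 3, 27, 11, 39, 24], pivot at index 0


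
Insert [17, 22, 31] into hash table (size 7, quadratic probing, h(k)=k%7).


Insertions: 17->slot 3; 22->slot 1; 31->slot 4
Table: [None, 22, None, 17, 31, None, None]


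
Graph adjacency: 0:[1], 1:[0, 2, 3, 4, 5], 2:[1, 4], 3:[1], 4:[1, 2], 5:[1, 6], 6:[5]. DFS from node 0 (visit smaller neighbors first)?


DFS stack-based: start with [0]
Visit order: [0, 1, 2, 4, 3, 5, 6]


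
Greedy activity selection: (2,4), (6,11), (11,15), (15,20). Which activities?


Greedy: pick earliest-ending, then skip overlaps.
Selected (4 activities): [(2, 4), (6, 11), (11, 15), (15, 20)]


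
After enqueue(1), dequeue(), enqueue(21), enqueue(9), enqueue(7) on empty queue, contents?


enqueue(1) -> [1]
dequeue() returns 1 -> []
enqueue(21) -> [21]
enqueue(9) -> [21, 9]
enqueue(7) -> [21, 9, 7]
Final queue (front to back): [21, 9, 7]


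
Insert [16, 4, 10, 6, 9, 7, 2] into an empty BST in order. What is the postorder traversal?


Root = 16; build tree by BST insertion.
Postorder traversal: [2, 7, 9, 6, 10, 4, 16]


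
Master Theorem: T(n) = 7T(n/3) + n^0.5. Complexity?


a=7, b=3, c=0.5. log_3(7)=1.771 > c=0.5. Case 1: O(n^log_b(a)) = O(n^1.771)
Complexity: O(n^1.771)


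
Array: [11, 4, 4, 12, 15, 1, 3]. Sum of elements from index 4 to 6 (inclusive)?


Prefix sums: [0, 11, 15, 19, 31, 46, 47, 50]
Sum[4..6] = prefix[7] - prefix[4] = 50 - 31 = 19


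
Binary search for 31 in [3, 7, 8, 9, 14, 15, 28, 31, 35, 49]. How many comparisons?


Search for 31:
[0,9] mid=4 arr[4]=14
[5,9] mid=7 arr[7]=31
Total: 2 comparisons


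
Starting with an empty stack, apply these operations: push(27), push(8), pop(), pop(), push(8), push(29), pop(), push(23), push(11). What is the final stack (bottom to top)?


push(27) -> [27]
push(8) -> [27, 8]
pop() returns 8 -> [27]
pop() returns 27 -> []
push(8) -> [8]
push(29) -> [8, 29]
pop() returns 29 -> [8]
push(23) -> [8, 23]
push(11) -> [8, 23, 11]
Final stack (bottom to top): [8, 23, 11]


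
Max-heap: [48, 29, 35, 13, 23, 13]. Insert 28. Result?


Append 28: [48, 29, 35, 13, 23, 13, 28]
Bubble up: no swaps needed
Result: [48, 29, 35, 13, 23, 13, 28]


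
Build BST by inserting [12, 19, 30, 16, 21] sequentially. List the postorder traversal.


Root = 12; build tree by BST insertion.
Postorder traversal: [16, 21, 30, 19, 12]


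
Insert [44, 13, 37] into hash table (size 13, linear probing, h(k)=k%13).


Insertions: 44->slot 5; 13->slot 0; 37->slot 11
Table: [13, None, None, None, None, 44, None, None, None, None, None, 37, None]


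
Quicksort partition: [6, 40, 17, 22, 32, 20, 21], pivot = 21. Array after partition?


Elements <= 21 go left of pivot.
Result: [6, 17, 20, 21, 32, 40, 22], pivot at index 3


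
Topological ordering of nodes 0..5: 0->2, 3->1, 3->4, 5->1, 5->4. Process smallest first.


Kahn's algorithm, process smallest node first
Order: [0, 2, 3, 5, 1, 4]


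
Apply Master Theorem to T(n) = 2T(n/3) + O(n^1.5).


a=2, b=3, c=1.5. log_3(2)=0.631 < c=1.5. Case 3: O(n^c) = O(n^1.500)
Complexity: O(n^1.500)


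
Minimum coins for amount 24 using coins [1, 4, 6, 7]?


dp[0]=0; dp[i]=1+min(dp[i-c] for c in coins)
...dp[19]=3, dp[20]=3, dp[21]=3, dp[22]=4, dp[23]=4, dp[24]=4
Minimum coins for 24 = 4


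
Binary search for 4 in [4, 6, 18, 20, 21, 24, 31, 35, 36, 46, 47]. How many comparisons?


Search for 4:
[0,10] mid=5 arr[5]=24
[0,4] mid=2 arr[2]=18
[0,1] mid=0 arr[0]=4
Total: 3 comparisons


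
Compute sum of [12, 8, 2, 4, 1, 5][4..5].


Prefix sums: [0, 12, 20, 22, 26, 27, 32]
Sum[4..5] = prefix[6] - prefix[4] = 32 - 26 = 6


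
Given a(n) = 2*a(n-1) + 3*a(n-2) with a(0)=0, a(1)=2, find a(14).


Build bottom-up:
...a(12)=265720, a(13)=797162, a(14)=2*797162+3*265720=2391484


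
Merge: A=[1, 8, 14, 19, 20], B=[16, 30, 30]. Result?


Compare heads, take smaller each step.
Merged: [1, 8, 14, 16, 19, 20, 30, 30]


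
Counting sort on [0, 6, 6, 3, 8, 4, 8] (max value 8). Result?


Count array: [1, 0, 0, 1, 1, 0, 2, 0, 2]
Reconstruct: [0, 3, 4, 6, 6, 8, 8]


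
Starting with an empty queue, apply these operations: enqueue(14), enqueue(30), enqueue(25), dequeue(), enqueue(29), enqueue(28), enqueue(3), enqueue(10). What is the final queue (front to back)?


enqueue(14) -> [14]
enqueue(30) -> [14, 30]
enqueue(25) -> [14, 30, 25]
dequeue() returns 14 -> [30, 25]
enqueue(29) -> [30, 25, 29]
enqueue(28) -> [30, 25, 29, 28]
enqueue(3) -> [30, 25, 29, 28, 3]
enqueue(10) -> [30, 25, 29, 28, 3, 10]
Final queue (front to back): [30, 25, 29, 28, 3, 10]


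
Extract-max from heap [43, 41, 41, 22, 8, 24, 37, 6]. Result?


Max = 43
Replace root with last, heapify down
Resulting heap: [41, 22, 41, 6, 8, 24, 37]


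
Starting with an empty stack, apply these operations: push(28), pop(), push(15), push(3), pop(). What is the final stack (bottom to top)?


push(28) -> [28]
pop() returns 28 -> []
push(15) -> [15]
push(3) -> [15, 3]
pop() returns 3 -> [15]
Final stack (bottom to top): [15]


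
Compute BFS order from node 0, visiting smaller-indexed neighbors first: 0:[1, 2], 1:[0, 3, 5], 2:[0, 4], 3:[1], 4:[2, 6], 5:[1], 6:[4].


BFS queue: start with [0]
Visit order: [0, 1, 2, 3, 5, 4, 6]


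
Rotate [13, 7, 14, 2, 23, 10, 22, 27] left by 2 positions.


Left rotate by 2: [14, 2, 23, 10, 22, 27, 13, 7]


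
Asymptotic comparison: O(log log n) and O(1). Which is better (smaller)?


constant grows slower than double-logarithmic
O(1) is asymptotically smaller; O(log log n) grows faster


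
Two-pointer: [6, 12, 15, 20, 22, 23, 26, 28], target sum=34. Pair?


Two pointers: lo=0, hi=7
Found pair: (6, 28) summing to 34


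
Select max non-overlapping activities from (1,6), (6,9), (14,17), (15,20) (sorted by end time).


Greedy: pick earliest-ending, then skip overlaps.
Selected (3 activities): [(1, 6), (6, 9), (14, 17)]


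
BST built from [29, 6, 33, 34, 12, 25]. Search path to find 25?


BST root = 29
Search for 25: compare at each node
Path: [29, 6, 12, 25]


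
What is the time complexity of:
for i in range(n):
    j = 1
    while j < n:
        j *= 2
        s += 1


Per nesting level: O(n) * O(log n) = O(n log n)
Complexity: O(n log n)


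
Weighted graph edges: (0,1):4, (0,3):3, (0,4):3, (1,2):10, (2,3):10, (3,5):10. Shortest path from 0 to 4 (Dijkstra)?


Dijkstra from 0:
Distances: {0: 0, 1: 4, 2: 13, 3: 3, 4: 3, 5: 13}
Shortest distance to 4 = 3, path = [0, 4]


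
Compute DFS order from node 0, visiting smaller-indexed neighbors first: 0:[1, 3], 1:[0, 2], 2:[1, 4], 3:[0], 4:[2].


DFS stack-based: start with [0]
Visit order: [0, 1, 2, 4, 3]


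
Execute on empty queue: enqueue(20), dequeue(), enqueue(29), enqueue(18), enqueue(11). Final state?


enqueue(20) -> [20]
dequeue() returns 20 -> []
enqueue(29) -> [29]
enqueue(18) -> [29, 18]
enqueue(11) -> [29, 18, 11]
Final queue (front to back): [29, 18, 11]


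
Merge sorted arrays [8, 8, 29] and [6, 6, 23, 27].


Compare heads, take smaller each step.
Merged: [6, 6, 8, 8, 23, 27, 29]


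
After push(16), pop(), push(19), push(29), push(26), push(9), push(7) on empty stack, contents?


push(16) -> [16]
pop() returns 16 -> []
push(19) -> [19]
push(29) -> [19, 29]
push(26) -> [19, 29, 26]
push(9) -> [19, 29, 26, 9]
push(7) -> [19, 29, 26, 9, 7]
Final stack (bottom to top): [19, 29, 26, 9, 7]


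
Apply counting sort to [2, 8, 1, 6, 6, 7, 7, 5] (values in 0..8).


Count array: [0, 1, 1, 0, 0, 1, 2, 2, 1]
Reconstruct: [1, 2, 5, 6, 6, 7, 7, 8]


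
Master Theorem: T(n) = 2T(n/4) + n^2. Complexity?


a=2, b=4, c=2. log_4(2)=0.5 < c=2. Case 3: O(n^c) = O(n^2)
Complexity: O(n^2)


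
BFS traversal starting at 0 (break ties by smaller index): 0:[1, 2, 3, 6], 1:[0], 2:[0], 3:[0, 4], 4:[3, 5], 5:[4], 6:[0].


BFS queue: start with [0]
Visit order: [0, 1, 2, 3, 6, 4, 5]


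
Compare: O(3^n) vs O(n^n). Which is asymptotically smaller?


exponential (base 3) grows slower than n^n
O(3^n) is asymptotically smaller; O(n^n) grows faster


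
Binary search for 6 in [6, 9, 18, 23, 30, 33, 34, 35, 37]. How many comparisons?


Search for 6:
[0,8] mid=4 arr[4]=30
[0,3] mid=1 arr[1]=9
[0,0] mid=0 arr[0]=6
Total: 3 comparisons


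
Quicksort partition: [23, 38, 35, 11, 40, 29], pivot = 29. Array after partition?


Elements <= 29 go left of pivot.
Result: [23, 11, 29, 38, 40, 35], pivot at index 2


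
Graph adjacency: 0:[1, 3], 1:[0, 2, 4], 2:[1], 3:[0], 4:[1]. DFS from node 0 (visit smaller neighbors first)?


DFS stack-based: start with [0]
Visit order: [0, 1, 2, 4, 3]


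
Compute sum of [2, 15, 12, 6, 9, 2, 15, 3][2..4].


Prefix sums: [0, 2, 17, 29, 35, 44, 46, 61, 64]
Sum[2..4] = prefix[5] - prefix[2] = 44 - 17 = 27


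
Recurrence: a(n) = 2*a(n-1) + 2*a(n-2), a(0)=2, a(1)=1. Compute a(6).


Build bottom-up:
...a(4)=40, a(5)=108, a(6)=2*108+2*40=296


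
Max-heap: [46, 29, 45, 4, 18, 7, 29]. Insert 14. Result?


Append 14: [46, 29, 45, 4, 18, 7, 29, 14]
Bubble up: swap idx 7(14) with idx 3(4)
Result: [46, 29, 45, 14, 18, 7, 29, 4]


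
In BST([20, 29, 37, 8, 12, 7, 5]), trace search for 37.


BST root = 20
Search for 37: compare at each node
Path: [20, 29, 37]


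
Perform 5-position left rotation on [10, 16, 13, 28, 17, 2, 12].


Left rotate by 5: [2, 12, 10, 16, 13, 28, 17]


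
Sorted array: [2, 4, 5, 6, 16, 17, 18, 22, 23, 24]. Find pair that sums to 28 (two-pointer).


Two pointers: lo=0, hi=9
Found pair: (4, 24) summing to 28


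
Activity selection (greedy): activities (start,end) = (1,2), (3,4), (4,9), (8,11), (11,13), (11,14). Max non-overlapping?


Greedy: pick earliest-ending, then skip overlaps.
Selected (4 activities): [(1, 2), (3, 4), (4, 9), (11, 13)]


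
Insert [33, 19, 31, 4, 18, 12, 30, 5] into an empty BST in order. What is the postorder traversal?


Root = 33; build tree by BST insertion.
Postorder traversal: [5, 12, 18, 4, 30, 31, 19, 33]


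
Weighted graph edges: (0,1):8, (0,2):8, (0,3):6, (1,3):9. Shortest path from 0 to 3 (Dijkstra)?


Dijkstra from 0:
Distances: {0: 0, 1: 8, 2: 8, 3: 6}
Shortest distance to 3 = 6, path = [0, 3]


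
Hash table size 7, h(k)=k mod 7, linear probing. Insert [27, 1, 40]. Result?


Insertions: 27->slot 6; 1->slot 1; 40->slot 5
Table: [None, 1, None, None, None, 40, 27]


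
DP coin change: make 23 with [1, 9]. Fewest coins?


dp[0]=0; dp[i]=1+min(dp[i-c] for c in coins)
...dp[18]=2, dp[19]=3, dp[20]=4, dp[21]=5, dp[22]=6, dp[23]=7
Minimum coins for 23 = 7


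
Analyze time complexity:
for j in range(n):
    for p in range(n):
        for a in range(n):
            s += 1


Per nesting level: O(n) * O(n) * O(n) = O(n^3)
Complexity: O(n^3)


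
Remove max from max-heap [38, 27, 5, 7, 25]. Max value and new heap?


Max = 38
Replace root with last, heapify down
Resulting heap: [27, 25, 5, 7]


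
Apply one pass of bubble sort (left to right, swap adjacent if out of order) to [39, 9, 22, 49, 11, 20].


After one pass: [9, 22, 39, 11, 20, 49]


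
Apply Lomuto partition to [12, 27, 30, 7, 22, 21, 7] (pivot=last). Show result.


Elements <= 7 go left of pivot.
Result: [7, 7, 30, 12, 22, 21, 27], pivot at index 1


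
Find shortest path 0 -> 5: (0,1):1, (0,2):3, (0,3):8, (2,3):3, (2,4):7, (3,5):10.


Dijkstra from 0:
Distances: {0: 0, 1: 1, 2: 3, 3: 6, 4: 10, 5: 16}
Shortest distance to 5 = 16, path = [0, 2, 3, 5]


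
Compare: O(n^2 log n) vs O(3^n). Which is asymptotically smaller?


n^2 log n grows slower than exponential (base 3)
O(n^2 log n) is asymptotically smaller; O(3^n) grows faster


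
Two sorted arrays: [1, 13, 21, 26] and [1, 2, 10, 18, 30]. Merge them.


Compare heads, take smaller each step.
Merged: [1, 1, 2, 10, 13, 18, 21, 26, 30]


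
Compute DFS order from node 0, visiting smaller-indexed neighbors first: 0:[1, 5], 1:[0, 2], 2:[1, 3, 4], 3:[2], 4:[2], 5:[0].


DFS stack-based: start with [0]
Visit order: [0, 1, 2, 3, 4, 5]


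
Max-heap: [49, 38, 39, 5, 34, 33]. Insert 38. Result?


Append 38: [49, 38, 39, 5, 34, 33, 38]
Bubble up: no swaps needed
Result: [49, 38, 39, 5, 34, 33, 38]


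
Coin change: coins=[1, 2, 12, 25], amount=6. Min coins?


dp[0]=0; dp[i]=1+min(dp[i-c] for c in coins)
...dp[1]=1, dp[2]=1, dp[3]=2, dp[4]=2, dp[5]=3, dp[6]=3
Minimum coins for 6 = 3


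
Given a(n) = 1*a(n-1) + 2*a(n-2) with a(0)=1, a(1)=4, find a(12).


Build bottom-up:
...a(10)=1706, a(11)=3414, a(12)=1*3414+2*1706=6826


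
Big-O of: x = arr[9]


Analysis: constant-time operation, no loop
Complexity: O(1)


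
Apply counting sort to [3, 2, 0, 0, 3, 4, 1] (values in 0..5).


Count array: [2, 1, 1, 2, 1, 0]
Reconstruct: [0, 0, 1, 2, 3, 3, 4]


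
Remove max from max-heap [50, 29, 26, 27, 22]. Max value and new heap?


Max = 50
Replace root with last, heapify down
Resulting heap: [29, 27, 26, 22]


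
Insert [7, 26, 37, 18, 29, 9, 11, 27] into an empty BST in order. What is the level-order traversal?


Root = 7; build tree by BST insertion.
Level-Order traversal: [7, 26, 18, 37, 9, 29, 11, 27]


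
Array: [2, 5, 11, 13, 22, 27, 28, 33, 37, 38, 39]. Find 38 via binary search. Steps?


Search for 38:
[0,10] mid=5 arr[5]=27
[6,10] mid=8 arr[8]=37
[9,10] mid=9 arr[9]=38
Total: 3 comparisons


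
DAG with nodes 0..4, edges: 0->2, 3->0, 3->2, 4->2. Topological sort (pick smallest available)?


Kahn's algorithm, process smallest node first
Order: [1, 3, 0, 4, 2]


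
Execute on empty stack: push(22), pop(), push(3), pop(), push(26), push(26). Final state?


push(22) -> [22]
pop() returns 22 -> []
push(3) -> [3]
pop() returns 3 -> []
push(26) -> [26]
push(26) -> [26, 26]
Final stack (bottom to top): [26, 26]


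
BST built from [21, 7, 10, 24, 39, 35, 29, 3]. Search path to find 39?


BST root = 21
Search for 39: compare at each node
Path: [21, 24, 39]


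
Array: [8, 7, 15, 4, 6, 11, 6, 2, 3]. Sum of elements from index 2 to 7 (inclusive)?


Prefix sums: [0, 8, 15, 30, 34, 40, 51, 57, 59, 62]
Sum[2..7] = prefix[8] - prefix[2] = 59 - 15 = 44


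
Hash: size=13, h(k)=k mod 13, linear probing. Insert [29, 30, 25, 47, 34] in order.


Insertions: 29->slot 3; 30->slot 4; 25->slot 12; 47->slot 8; 34->slot 9
Table: [None, None, None, 29, 30, None, None, None, 47, 34, None, None, 25]


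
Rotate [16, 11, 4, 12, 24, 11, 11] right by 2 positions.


Right rotate by 2: [11, 11, 16, 11, 4, 12, 24]


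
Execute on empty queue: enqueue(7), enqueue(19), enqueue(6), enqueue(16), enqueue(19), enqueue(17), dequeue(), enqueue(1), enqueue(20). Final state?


enqueue(7) -> [7]
enqueue(19) -> [7, 19]
enqueue(6) -> [7, 19, 6]
enqueue(16) -> [7, 19, 6, 16]
enqueue(19) -> [7, 19, 6, 16, 19]
enqueue(17) -> [7, 19, 6, 16, 19, 17]
dequeue() returns 7 -> [19, 6, 16, 19, 17]
enqueue(1) -> [19, 6, 16, 19, 17, 1]
enqueue(20) -> [19, 6, 16, 19, 17, 1, 20]
Final queue (front to back): [19, 6, 16, 19, 17, 1, 20]


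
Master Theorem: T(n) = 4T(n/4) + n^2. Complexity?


a=4, b=4, c=2. log_4(4)=1 < c=2. Case 3: O(n^c) = O(n^2)
Complexity: O(n^2)


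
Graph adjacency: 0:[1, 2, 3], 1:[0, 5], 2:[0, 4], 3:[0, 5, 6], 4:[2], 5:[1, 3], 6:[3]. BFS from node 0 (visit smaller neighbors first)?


BFS queue: start with [0]
Visit order: [0, 1, 2, 3, 5, 4, 6]


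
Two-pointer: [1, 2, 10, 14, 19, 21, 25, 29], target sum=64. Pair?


Two pointers: lo=0, hi=7
No pair sums to 64


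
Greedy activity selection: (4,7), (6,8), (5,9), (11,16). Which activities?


Greedy: pick earliest-ending, then skip overlaps.
Selected (2 activities): [(4, 7), (11, 16)]


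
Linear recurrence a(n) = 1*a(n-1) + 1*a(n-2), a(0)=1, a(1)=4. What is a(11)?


Build bottom-up:
...a(9)=157, a(10)=254, a(11)=1*254+1*157=411


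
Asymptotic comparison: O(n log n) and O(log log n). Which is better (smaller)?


double-logarithmic grows slower than linearithmic
O(log log n) is asymptotically smaller; O(n log n) grows faster


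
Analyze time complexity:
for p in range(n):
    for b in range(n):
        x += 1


Per nesting level: O(n) * O(n) = O(n^2)
Complexity: O(n^2)


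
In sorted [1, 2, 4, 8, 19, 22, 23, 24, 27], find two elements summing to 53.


Two pointers: lo=0, hi=8
No pair sums to 53


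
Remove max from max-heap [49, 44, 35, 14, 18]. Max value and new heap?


Max = 49
Replace root with last, heapify down
Resulting heap: [44, 18, 35, 14]


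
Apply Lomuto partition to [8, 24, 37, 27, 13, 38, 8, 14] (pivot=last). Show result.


Elements <= 14 go left of pivot.
Result: [8, 13, 8, 14, 24, 38, 37, 27], pivot at index 3


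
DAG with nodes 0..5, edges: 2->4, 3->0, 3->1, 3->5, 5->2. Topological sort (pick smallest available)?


Kahn's algorithm, process smallest node first
Order: [3, 0, 1, 5, 2, 4]


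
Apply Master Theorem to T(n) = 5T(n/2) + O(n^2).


a=5, b=2, c=2. log_2(5)=2.322 > c=2. Case 1: O(n^log_b(a)) = O(n^2.322)
Complexity: O(n^2.322)


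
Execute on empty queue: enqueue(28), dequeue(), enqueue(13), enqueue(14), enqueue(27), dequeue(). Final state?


enqueue(28) -> [28]
dequeue() returns 28 -> []
enqueue(13) -> [13]
enqueue(14) -> [13, 14]
enqueue(27) -> [13, 14, 27]
dequeue() returns 13 -> [14, 27]
Final queue (front to back): [14, 27]


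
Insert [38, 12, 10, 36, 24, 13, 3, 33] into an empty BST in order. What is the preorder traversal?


Root = 38; build tree by BST insertion.
Preorder traversal: [38, 12, 10, 3, 36, 24, 13, 33]


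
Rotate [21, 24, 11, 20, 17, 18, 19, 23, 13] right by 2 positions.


Right rotate by 2: [23, 13, 21, 24, 11, 20, 17, 18, 19]


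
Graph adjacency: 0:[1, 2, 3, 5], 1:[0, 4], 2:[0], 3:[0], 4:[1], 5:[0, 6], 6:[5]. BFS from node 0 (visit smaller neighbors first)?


BFS queue: start with [0]
Visit order: [0, 1, 2, 3, 5, 4, 6]


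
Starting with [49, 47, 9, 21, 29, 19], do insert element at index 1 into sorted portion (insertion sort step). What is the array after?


After one pass: [47, 49, 9, 21, 29, 19]


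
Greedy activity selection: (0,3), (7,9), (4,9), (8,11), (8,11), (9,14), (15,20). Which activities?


Greedy: pick earliest-ending, then skip overlaps.
Selected (4 activities): [(0, 3), (7, 9), (9, 14), (15, 20)]


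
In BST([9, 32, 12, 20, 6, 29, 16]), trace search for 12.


BST root = 9
Search for 12: compare at each node
Path: [9, 32, 12]


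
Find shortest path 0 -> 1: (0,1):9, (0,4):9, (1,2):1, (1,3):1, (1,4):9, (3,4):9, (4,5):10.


Dijkstra from 0:
Distances: {0: 0, 1: 9, 2: 10, 3: 10, 4: 9, 5: 19}
Shortest distance to 1 = 9, path = [0, 1]


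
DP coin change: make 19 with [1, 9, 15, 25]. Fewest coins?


dp[0]=0; dp[i]=1+min(dp[i-c] for c in coins)
...dp[14]=6, dp[15]=1, dp[16]=2, dp[17]=3, dp[18]=2, dp[19]=3
Minimum coins for 19 = 3


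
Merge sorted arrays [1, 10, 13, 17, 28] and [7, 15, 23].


Compare heads, take smaller each step.
Merged: [1, 7, 10, 13, 15, 17, 23, 28]


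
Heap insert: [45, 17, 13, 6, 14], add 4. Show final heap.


Append 4: [45, 17, 13, 6, 14, 4]
Bubble up: no swaps needed
Result: [45, 17, 13, 6, 14, 4]


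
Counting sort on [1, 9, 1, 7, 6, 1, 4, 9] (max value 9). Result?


Count array: [0, 3, 0, 0, 1, 0, 1, 1, 0, 2]
Reconstruct: [1, 1, 1, 4, 6, 7, 9, 9]


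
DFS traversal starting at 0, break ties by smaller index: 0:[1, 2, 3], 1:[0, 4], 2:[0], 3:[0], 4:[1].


DFS stack-based: start with [0]
Visit order: [0, 1, 4, 2, 3]


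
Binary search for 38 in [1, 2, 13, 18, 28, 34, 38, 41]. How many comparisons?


Search for 38:
[0,7] mid=3 arr[3]=18
[4,7] mid=5 arr[5]=34
[6,7] mid=6 arr[6]=38
Total: 3 comparisons


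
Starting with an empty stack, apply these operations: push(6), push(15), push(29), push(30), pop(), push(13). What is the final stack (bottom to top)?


push(6) -> [6]
push(15) -> [6, 15]
push(29) -> [6, 15, 29]
push(30) -> [6, 15, 29, 30]
pop() returns 30 -> [6, 15, 29]
push(13) -> [6, 15, 29, 13]
Final stack (bottom to top): [6, 15, 29, 13]


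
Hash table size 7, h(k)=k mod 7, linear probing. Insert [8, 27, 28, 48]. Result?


Insertions: 8->slot 1; 27->slot 6; 28->slot 0; 48->slot 2
Table: [28, 8, 48, None, None, None, 27]


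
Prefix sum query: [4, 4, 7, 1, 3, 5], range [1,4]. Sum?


Prefix sums: [0, 4, 8, 15, 16, 19, 24]
Sum[1..4] = prefix[5] - prefix[1] = 19 - 4 = 15


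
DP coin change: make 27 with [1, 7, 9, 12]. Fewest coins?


dp[0]=0; dp[i]=1+min(dp[i-c] for c in coins)
...dp[22]=3, dp[23]=3, dp[24]=2, dp[25]=3, dp[26]=3, dp[27]=3
Minimum coins for 27 = 3


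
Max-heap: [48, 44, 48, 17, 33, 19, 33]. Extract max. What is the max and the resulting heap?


Max = 48
Replace root with last, heapify down
Resulting heap: [48, 44, 33, 17, 33, 19]


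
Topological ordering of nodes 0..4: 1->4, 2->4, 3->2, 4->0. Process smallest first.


Kahn's algorithm, process smallest node first
Order: [1, 3, 2, 4, 0]


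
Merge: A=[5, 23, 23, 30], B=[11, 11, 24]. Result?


Compare heads, take smaller each step.
Merged: [5, 11, 11, 23, 23, 24, 30]


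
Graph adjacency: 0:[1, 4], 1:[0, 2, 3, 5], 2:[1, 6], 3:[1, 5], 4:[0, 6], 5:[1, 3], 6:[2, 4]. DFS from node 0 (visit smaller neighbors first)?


DFS stack-based: start with [0]
Visit order: [0, 1, 2, 6, 4, 3, 5]


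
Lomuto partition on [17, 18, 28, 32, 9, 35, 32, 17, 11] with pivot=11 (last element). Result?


Elements <= 11 go left of pivot.
Result: [9, 11, 28, 32, 17, 35, 32, 17, 18], pivot at index 1


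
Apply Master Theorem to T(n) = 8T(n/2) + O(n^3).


a=8, b=2, c=3. log_2(8)=3 = c=3. Case 2: O(n^c log n) = O(n^3 log n)
Complexity: O(n^3 log n)


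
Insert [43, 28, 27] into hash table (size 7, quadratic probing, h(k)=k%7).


Insertions: 43->slot 1; 28->slot 0; 27->slot 6
Table: [28, 43, None, None, None, None, 27]


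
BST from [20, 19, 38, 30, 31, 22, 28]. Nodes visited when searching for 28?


BST root = 20
Search for 28: compare at each node
Path: [20, 38, 30, 22, 28]


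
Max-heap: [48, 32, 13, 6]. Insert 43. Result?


Append 43: [48, 32, 13, 6, 43]
Bubble up: swap idx 4(43) with idx 1(32)
Result: [48, 43, 13, 6, 32]


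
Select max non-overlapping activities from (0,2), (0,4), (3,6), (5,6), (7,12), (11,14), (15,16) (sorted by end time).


Greedy: pick earliest-ending, then skip overlaps.
Selected (4 activities): [(0, 2), (3, 6), (7, 12), (15, 16)]


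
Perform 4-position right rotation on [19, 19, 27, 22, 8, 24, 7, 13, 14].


Right rotate by 4: [24, 7, 13, 14, 19, 19, 27, 22, 8]


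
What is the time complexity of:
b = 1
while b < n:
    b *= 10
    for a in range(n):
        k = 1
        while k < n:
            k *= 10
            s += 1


Per nesting level: O(log n) * O(n) * O(log n) = O(n (log n)^2)
Complexity: O(n (log n)^2)


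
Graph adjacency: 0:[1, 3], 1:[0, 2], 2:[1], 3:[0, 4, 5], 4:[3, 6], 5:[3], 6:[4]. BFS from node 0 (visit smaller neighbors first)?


BFS queue: start with [0]
Visit order: [0, 1, 3, 2, 4, 5, 6]


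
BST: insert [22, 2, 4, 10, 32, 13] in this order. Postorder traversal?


Root = 22; build tree by BST insertion.
Postorder traversal: [13, 10, 4, 2, 32, 22]


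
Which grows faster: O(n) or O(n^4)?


linear grows slower than quartic
O(n) is asymptotically smaller; O(n^4) grows faster


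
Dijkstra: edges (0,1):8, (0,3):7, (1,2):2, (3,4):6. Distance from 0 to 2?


Dijkstra from 0:
Distances: {0: 0, 1: 8, 2: 10, 3: 7, 4: 13}
Shortest distance to 2 = 10, path = [0, 1, 2]


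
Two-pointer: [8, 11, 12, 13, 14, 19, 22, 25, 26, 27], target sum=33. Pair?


Two pointers: lo=0, hi=9
Found pair: (8, 25) summing to 33


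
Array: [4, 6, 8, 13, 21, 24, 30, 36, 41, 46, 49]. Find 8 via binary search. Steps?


Search for 8:
[0,10] mid=5 arr[5]=24
[0,4] mid=2 arr[2]=8
Total: 2 comparisons


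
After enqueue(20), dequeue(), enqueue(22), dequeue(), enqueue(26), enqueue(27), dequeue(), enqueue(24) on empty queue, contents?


enqueue(20) -> [20]
dequeue() returns 20 -> []
enqueue(22) -> [22]
dequeue() returns 22 -> []
enqueue(26) -> [26]
enqueue(27) -> [26, 27]
dequeue() returns 26 -> [27]
enqueue(24) -> [27, 24]
Final queue (front to back): [27, 24]


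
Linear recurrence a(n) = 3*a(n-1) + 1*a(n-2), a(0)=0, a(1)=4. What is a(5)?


Build bottom-up:
...a(3)=40, a(4)=132, a(5)=3*132+1*40=436


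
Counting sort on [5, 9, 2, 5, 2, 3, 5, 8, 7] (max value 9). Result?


Count array: [0, 0, 2, 1, 0, 3, 0, 1, 1, 1]
Reconstruct: [2, 2, 3, 5, 5, 5, 7, 8, 9]


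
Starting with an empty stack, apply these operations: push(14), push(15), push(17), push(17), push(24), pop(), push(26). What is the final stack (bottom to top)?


push(14) -> [14]
push(15) -> [14, 15]
push(17) -> [14, 15, 17]
push(17) -> [14, 15, 17, 17]
push(24) -> [14, 15, 17, 17, 24]
pop() returns 24 -> [14, 15, 17, 17]
push(26) -> [14, 15, 17, 17, 26]
Final stack (bottom to top): [14, 15, 17, 17, 26]


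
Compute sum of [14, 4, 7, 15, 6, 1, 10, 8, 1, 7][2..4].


Prefix sums: [0, 14, 18, 25, 40, 46, 47, 57, 65, 66, 73]
Sum[2..4] = prefix[5] - prefix[2] = 46 - 18 = 28


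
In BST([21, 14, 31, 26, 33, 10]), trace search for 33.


BST root = 21
Search for 33: compare at each node
Path: [21, 31, 33]


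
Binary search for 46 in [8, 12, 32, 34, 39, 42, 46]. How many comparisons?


Search for 46:
[0,6] mid=3 arr[3]=34
[4,6] mid=5 arr[5]=42
[6,6] mid=6 arr[6]=46
Total: 3 comparisons


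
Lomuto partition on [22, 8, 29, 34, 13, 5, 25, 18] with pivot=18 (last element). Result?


Elements <= 18 go left of pivot.
Result: [8, 13, 5, 18, 22, 29, 25, 34], pivot at index 3


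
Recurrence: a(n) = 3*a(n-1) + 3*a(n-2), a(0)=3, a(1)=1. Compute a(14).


Build bottom-up:
...a(12)=6493203, a(13)=24617601, a(14)=3*24617601+3*6493203=93332412


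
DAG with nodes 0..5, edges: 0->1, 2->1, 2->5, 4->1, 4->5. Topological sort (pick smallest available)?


Kahn's algorithm, process smallest node first
Order: [0, 2, 3, 4, 1, 5]


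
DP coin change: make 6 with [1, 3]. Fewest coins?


dp[0]=0; dp[i]=1+min(dp[i-c] for c in coins)
...dp[1]=1, dp[2]=2, dp[3]=1, dp[4]=2, dp[5]=3, dp[6]=2
Minimum coins for 6 = 2


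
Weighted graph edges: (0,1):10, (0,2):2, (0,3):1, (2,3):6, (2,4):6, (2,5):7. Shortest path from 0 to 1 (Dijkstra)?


Dijkstra from 0:
Distances: {0: 0, 1: 10, 2: 2, 3: 1, 4: 8, 5: 9}
Shortest distance to 1 = 10, path = [0, 1]


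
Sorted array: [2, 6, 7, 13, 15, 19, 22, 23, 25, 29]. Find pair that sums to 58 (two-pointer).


Two pointers: lo=0, hi=9
No pair sums to 58


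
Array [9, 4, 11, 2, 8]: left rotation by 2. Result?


Left rotate by 2: [11, 2, 8, 9, 4]


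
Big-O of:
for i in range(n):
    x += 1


Per nesting level: O(n) = O(n)
Complexity: O(n)
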